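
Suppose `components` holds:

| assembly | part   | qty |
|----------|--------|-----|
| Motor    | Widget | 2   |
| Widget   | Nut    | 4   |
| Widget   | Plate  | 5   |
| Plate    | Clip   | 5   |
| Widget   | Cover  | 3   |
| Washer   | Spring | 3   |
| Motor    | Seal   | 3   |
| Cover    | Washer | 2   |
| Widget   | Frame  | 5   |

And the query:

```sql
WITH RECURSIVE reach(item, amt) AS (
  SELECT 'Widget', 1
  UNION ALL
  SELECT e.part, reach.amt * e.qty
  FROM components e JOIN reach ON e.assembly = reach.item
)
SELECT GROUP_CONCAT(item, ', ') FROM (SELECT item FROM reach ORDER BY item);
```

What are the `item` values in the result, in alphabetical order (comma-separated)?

Base: (Widget, amt=1).
Iteration 1: components of {Widget} -> Cover = 1*3 = 3, Frame = 1*5 = 5, Nut = 1*4 = 4, Plate = 1*5 = 5.
Iteration 2: components of {Cover,Frame,Nut,Plate} -> Clip = 5*5 = 25, Washer = 3*2 = 6.
Iteration 3: components of {Clip,Washer} -> Spring = 6*3 = 18.
Iteration 4: no further components; recursion stops.

Clip, Cover, Frame, Nut, Plate, Spring, Washer, Widget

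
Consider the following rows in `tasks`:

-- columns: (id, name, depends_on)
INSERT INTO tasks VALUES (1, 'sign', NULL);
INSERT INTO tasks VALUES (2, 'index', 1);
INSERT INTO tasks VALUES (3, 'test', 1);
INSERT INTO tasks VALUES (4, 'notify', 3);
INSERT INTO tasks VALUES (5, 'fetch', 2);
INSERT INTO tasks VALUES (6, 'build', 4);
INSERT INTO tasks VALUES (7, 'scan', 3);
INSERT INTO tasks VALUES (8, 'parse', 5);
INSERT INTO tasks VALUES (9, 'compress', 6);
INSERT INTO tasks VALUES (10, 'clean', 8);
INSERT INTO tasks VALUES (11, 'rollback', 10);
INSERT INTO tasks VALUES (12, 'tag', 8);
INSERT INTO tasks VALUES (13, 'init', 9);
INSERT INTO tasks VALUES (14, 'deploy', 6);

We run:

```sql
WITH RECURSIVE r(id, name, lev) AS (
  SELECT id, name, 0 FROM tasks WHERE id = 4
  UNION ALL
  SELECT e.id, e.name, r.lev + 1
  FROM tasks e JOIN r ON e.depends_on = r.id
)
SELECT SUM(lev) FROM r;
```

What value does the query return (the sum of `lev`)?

Base: id=4 (notify) at lev 0.
Iteration 1: rows with depends_on in {4} -> build (id 6, lev 1).
Iteration 2: rows with depends_on in {6} -> compress (id 9, lev 2), deploy (id 14, lev 2).
Iteration 3: rows with depends_on in {9,14} -> init (id 13, lev 3).
Iteration 4: no rows with depends_on in {13}; recursion stops.
SUM(lev) = 0 + 1 + 2 + 2 + 3 = 8.

8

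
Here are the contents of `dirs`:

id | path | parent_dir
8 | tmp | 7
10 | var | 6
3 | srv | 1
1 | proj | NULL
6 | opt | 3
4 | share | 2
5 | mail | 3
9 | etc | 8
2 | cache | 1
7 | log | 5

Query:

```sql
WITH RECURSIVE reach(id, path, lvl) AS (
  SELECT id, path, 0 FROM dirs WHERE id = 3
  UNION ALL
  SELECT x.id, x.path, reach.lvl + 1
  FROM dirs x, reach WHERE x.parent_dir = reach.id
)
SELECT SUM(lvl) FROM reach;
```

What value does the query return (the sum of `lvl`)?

13

Base: id=3 (srv) at lvl 0.
Iteration 1: rows with parent_dir in {3} -> mail (id 5, lvl 1), opt (id 6, lvl 1).
Iteration 2: rows with parent_dir in {5,6} -> log (id 7, lvl 2), var (id 10, lvl 2).
Iteration 3: rows with parent_dir in {7,10} -> tmp (id 8, lvl 3).
Iteration 4: rows with parent_dir in {8} -> etc (id 9, lvl 4).
Iteration 5: no rows with parent_dir in {9}; recursion stops.
SUM(lvl) = 0 + 1 + 1 + 2 + 2 + 3 + 4 = 13.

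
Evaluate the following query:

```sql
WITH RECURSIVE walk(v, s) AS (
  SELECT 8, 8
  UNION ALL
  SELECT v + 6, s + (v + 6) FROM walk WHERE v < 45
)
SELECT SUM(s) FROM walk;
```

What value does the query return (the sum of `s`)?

792

Base: v=8, s=8.
Iteration 1: 8 < 45 holds -> v = 8 + 6 = 14, s = 8 + 14 = 22.
Iteration 2: 14 < 45 holds -> v = 14 + 6 = 20, s = 22 + 20 = 42.
Iteration 3: 20 < 45 holds -> v = 20 + 6 = 26, s = 42 + 26 = 68.
Iteration 4: 26 < 45 holds -> v = 26 + 6 = 32, s = 68 + 32 = 100.
Iteration 5: 32 < 45 holds -> v = 32 + 6 = 38, s = 100 + 38 = 138.
Iteration 6: 38 < 45 holds -> v = 38 + 6 = 44, s = 138 + 44 = 182.
Iteration 7: 44 < 45 holds -> v = 44 + 6 = 50, s = 182 + 50 = 232.
Iteration 8: 50 < 45 fails; recursion stops.
SUM(s) = 8 + 22 + 42 + 68 + 100 + 138 + 182 + 232 = 792.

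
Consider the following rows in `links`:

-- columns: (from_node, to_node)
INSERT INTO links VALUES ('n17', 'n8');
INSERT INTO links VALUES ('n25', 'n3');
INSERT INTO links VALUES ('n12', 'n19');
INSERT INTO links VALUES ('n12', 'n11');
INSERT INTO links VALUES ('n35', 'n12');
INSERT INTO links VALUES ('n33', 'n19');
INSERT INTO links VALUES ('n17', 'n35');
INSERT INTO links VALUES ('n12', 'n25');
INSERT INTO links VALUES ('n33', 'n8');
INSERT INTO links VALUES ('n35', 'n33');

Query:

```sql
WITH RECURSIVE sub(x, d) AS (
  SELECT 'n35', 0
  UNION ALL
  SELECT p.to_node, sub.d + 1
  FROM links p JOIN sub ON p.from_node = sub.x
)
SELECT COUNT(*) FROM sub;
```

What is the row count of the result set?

9

Base: (n35, d=0).
Iteration 1: edges from {n35} -> (n12, d=1), (n33, d=1).
Iteration 2: edges from {n12,n33} -> (n11, d=2), (n19, d=2) x2, (n25, d=2), (n8, d=2). [UNION ALL keeps all 5 new rows, including repeats]
Iteration 3: edges from {n11,n19,n25,n8} -> (n3, d=3).
Iteration 4: no outgoing edges from {n3}; recursion stops.
Total rows emitted: 9.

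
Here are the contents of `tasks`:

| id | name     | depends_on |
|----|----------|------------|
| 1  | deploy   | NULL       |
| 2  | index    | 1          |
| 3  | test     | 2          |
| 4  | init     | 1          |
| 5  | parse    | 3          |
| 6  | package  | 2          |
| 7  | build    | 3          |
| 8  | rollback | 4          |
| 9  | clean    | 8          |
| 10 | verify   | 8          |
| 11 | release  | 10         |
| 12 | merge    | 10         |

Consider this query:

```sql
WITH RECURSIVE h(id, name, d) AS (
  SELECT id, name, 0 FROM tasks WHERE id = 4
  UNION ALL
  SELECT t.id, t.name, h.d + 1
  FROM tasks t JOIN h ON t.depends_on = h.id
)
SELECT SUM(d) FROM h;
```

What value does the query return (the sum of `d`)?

Base: id=4 (init) at d 0.
Iteration 1: rows with depends_on in {4} -> rollback (id 8, d 1).
Iteration 2: rows with depends_on in {8} -> clean (id 9, d 2), verify (id 10, d 2).
Iteration 3: rows with depends_on in {9,10} -> release (id 11, d 3), merge (id 12, d 3).
Iteration 4: no rows with depends_on in {11,12}; recursion stops.
SUM(d) = 0 + 1 + 2 + 2 + 3 + 3 = 11.

11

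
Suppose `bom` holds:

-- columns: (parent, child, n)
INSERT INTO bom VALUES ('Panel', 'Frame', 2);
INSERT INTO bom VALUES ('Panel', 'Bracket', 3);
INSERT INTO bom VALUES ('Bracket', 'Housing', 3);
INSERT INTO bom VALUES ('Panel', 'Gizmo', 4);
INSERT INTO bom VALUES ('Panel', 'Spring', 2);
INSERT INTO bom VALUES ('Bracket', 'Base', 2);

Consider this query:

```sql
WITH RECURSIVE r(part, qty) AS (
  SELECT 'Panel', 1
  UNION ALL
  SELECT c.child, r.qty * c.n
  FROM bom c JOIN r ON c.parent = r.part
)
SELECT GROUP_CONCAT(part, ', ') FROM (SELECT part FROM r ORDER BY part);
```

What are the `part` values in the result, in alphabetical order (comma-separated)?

Base: (Panel, qty=1).
Iteration 1: components of {Panel} -> Bracket = 1*3 = 3, Frame = 1*2 = 2, Gizmo = 1*4 = 4, Spring = 1*2 = 2.
Iteration 2: components of {Bracket,Frame,Gizmo,Spring} -> Base = 3*2 = 6, Housing = 3*3 = 9.
Iteration 3: no further components; recursion stops.

Base, Bracket, Frame, Gizmo, Housing, Panel, Spring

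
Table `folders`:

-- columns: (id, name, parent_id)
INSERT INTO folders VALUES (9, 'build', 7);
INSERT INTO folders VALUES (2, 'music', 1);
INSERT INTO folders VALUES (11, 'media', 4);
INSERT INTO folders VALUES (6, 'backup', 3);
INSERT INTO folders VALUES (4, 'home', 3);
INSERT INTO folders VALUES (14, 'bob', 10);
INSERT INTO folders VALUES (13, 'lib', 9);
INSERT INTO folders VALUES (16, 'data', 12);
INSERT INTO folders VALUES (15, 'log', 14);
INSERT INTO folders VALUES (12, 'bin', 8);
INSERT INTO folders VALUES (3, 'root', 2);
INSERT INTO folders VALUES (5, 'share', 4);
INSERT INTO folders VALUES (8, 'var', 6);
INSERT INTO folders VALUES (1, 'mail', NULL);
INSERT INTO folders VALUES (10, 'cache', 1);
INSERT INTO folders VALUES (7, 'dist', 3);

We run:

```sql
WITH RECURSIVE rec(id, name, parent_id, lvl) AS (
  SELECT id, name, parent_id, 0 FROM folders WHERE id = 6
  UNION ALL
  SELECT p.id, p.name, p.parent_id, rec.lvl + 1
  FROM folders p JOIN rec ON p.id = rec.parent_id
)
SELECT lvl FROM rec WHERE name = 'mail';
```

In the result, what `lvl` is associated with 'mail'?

3

Base: id=6 (backup), parent_id=3, lvl 0.
Iteration 1: join on id=3 -> root (id 3, parent_id=2, lvl 1).
Iteration 2: join on id=2 -> music (id 2, parent_id=1, lvl 2).
Iteration 3: join on id=1 -> mail (id 1, parent_id=NULL, lvl 3).
Iteration 4: parent_id is NULL; no match; recursion stops.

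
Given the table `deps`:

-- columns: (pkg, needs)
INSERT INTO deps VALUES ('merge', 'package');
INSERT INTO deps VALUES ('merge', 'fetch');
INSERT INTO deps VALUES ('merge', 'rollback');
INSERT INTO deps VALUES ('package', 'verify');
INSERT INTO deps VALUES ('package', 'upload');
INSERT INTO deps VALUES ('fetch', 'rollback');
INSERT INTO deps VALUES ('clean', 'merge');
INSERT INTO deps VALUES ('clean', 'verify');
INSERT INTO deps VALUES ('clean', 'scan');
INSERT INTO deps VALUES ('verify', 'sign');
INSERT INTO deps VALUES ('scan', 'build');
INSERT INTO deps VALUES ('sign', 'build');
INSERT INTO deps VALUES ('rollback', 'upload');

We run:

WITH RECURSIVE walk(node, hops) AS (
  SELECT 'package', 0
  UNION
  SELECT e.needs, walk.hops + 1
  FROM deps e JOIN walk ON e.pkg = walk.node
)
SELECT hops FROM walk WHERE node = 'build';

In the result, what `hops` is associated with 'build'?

Base: (package, hops=0).
Iteration 1: edges from {package} -> (upload, hops=1), (verify, hops=1).
Iteration 2: edges from {upload,verify} -> (sign, hops=2).
Iteration 3: edges from {sign} -> (build, hops=3).
Iteration 4: no outgoing edges from {build}; recursion stops.

3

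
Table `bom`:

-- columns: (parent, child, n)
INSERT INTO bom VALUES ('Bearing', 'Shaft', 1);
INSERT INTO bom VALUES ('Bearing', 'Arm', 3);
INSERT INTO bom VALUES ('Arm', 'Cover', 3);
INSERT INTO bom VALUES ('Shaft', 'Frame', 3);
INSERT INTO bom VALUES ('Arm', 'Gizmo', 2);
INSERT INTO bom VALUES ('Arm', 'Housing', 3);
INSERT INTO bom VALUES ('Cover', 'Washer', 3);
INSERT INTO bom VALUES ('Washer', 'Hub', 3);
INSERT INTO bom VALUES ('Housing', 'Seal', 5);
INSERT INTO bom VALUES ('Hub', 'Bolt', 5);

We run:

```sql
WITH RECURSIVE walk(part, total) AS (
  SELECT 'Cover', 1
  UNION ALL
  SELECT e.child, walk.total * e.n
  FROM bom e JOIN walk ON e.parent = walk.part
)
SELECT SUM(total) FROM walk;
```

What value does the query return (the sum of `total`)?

Base: (Cover, total=1).
Iteration 1: components of {Cover} -> Washer = 1*3 = 3.
Iteration 2: components of {Washer} -> Hub = 3*3 = 9.
Iteration 3: components of {Hub} -> Bolt = 9*5 = 45.
Iteration 4: no further components; recursion stops.
SUM(total) = 1 + 3 + 9 + 45 = 58.

58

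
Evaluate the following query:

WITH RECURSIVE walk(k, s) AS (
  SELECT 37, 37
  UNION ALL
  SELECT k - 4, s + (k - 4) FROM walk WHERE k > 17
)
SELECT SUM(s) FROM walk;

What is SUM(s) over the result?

Base: k=37, s=37.
Iteration 1: 37 > 17 holds -> k = 37 - 4 = 33, s = 37 + 33 = 70.
Iteration 2: 33 > 17 holds -> k = 33 - 4 = 29, s = 70 + 29 = 99.
Iteration 3: 29 > 17 holds -> k = 29 - 4 = 25, s = 99 + 25 = 124.
Iteration 4: 25 > 17 holds -> k = 25 - 4 = 21, s = 124 + 21 = 145.
Iteration 5: 21 > 17 holds -> k = 21 - 4 = 17, s = 145 + 17 = 162.
Iteration 6: 17 > 17 fails; recursion stops.
SUM(s) = 37 + 70 + 99 + 124 + 145 + 162 = 637.

637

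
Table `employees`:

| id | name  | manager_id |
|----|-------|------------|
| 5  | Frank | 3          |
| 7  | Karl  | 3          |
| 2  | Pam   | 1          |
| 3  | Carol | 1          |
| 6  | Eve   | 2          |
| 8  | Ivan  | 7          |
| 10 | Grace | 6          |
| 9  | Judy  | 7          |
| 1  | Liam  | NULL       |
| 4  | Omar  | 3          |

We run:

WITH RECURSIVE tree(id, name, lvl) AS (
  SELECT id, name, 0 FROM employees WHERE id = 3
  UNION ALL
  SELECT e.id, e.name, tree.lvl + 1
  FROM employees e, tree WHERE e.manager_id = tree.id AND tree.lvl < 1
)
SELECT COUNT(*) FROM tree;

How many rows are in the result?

Base: id=3 (Carol) at lvl 0.
Iteration 1: rows with manager_id in {3} -> Omar (id 4, lvl 1), Frank (id 5, lvl 1), Karl (id 7, lvl 1).
Iteration 2: lvl < 1 fails for all current rows; recursion stops.
Total rows emitted: 4.

4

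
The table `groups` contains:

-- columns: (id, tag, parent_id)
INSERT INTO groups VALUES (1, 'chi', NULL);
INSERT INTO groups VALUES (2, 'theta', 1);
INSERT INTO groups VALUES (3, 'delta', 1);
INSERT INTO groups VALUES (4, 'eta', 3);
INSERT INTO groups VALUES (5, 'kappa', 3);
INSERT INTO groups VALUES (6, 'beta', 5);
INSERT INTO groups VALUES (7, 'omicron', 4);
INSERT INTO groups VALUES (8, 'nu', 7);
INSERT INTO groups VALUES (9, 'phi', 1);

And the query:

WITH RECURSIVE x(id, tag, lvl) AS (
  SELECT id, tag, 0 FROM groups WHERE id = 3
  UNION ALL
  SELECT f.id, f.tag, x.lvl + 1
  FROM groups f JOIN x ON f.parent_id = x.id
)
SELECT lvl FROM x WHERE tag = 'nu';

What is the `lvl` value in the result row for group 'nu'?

3

Base: id=3 (delta) at lvl 0.
Iteration 1: rows with parent_id in {3} -> eta (id 4, lvl 1), kappa (id 5, lvl 1).
Iteration 2: rows with parent_id in {4,5} -> beta (id 6, lvl 2), omicron (id 7, lvl 2).
Iteration 3: rows with parent_id in {6,7} -> nu (id 8, lvl 3).
Iteration 4: no rows with parent_id in {8}; recursion stops.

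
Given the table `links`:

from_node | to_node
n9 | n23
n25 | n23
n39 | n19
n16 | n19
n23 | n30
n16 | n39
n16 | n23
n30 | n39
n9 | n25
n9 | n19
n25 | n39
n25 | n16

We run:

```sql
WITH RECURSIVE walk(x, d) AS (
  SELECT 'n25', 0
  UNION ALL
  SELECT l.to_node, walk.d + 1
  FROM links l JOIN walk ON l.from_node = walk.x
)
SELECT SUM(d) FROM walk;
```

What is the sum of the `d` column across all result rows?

35

Base: (n25, d=0).
Iteration 1: edges from {n25} -> (n16, d=1), (n23, d=1), (n39, d=1).
Iteration 2: edges from {n16,n23,n39} -> (n19, d=2) x2, (n23, d=2), (n30, d=2), (n39, d=2). [UNION ALL keeps all 5 new rows, including repeats]
Iteration 3: edges from {n19,n23,n30,n39} -> (n19, d=3), (n30, d=3), (n39, d=3).
Iteration 4: edges from {n19,n30,n39} -> (n19, d=4), (n39, d=4).
Iteration 5: edges from {n19,n39} -> (n19, d=5).
Iteration 6: no outgoing edges from {n19}; recursion stops.
SUM(d) = 0 + 1 + 1 + 1 + 2 + 2 + 2 + 2 + 2 + 3 + 3 + 3 + 4 + 4 + 5 = 35.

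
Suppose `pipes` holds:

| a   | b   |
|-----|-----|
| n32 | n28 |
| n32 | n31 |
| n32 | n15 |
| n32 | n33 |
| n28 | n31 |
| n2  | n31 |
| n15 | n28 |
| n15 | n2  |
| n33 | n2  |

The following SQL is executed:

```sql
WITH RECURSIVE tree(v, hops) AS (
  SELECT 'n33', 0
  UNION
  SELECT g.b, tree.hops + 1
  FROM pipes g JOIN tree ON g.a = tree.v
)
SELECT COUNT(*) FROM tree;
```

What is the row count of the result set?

3

Base: (n33, hops=0).
Iteration 1: edges from {n33} -> (n2, hops=1).
Iteration 2: edges from {n2} -> (n31, hops=2).
Iteration 3: no outgoing edges from {n31}; recursion stops.
Total rows emitted: 3.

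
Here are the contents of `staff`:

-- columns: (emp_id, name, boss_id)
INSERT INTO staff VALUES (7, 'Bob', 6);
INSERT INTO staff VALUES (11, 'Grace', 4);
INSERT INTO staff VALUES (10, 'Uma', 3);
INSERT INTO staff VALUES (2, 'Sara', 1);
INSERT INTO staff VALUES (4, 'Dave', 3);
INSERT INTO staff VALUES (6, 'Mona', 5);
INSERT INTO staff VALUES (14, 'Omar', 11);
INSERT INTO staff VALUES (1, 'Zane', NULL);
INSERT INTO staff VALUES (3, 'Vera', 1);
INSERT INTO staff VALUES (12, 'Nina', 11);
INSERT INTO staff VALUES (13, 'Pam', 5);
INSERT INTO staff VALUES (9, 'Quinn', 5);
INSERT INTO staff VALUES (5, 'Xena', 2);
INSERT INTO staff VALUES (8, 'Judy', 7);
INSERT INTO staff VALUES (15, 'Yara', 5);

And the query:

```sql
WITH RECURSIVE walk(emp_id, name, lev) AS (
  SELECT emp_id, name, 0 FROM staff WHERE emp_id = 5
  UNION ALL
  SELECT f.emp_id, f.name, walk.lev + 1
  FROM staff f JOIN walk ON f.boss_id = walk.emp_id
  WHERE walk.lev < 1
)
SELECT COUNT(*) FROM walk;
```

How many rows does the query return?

5

Base: emp_id=5 (Xena) at lev 0.
Iteration 1: rows with boss_id in {5} -> Mona (id 6, lev 1), Quinn (id 9, lev 1), Pam (id 13, lev 1), Yara (id 15, lev 1).
Iteration 2: lev < 1 fails for all current rows; recursion stops.
Total rows emitted: 5.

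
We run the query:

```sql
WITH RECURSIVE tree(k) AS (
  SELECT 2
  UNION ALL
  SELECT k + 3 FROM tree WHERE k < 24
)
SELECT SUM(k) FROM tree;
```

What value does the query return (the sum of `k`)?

126

Base: k=2.
Iteration 1: 2 < 24 holds -> k = 2 + 3 = 5.
Iteration 2: 5 < 24 holds -> k = 5 + 3 = 8.
Iteration 3: 8 < 24 holds -> k = 8 + 3 = 11.
Iteration 4: 11 < 24 holds -> k = 11 + 3 = 14.
Iteration 5: 14 < 24 holds -> k = 14 + 3 = 17.
Iteration 6: 17 < 24 holds -> k = 17 + 3 = 20.
Iteration 7: 20 < 24 holds -> k = 20 + 3 = 23.
Iteration 8: 23 < 24 holds -> k = 23 + 3 = 26.
Iteration 9: 26 < 24 fails; recursion stops.
SUM(k) = 2 + 5 + 8 + 11 + 14 + 17 + 20 + 23 + 26 = 126.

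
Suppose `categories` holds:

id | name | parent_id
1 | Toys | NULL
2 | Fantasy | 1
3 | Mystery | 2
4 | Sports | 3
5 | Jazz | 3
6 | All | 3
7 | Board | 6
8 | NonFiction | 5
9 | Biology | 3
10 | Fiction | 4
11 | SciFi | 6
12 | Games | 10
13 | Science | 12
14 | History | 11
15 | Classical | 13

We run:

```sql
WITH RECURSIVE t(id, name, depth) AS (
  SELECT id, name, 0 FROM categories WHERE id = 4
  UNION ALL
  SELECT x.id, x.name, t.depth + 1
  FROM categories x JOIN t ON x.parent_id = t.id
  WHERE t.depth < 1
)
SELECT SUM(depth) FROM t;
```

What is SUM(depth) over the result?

Base: id=4 (Sports) at depth 0.
Iteration 1: rows with parent_id in {4} -> Fiction (id 10, depth 1).
Iteration 2: depth < 1 fails for all current rows; recursion stops.
SUM(depth) = 0 + 1 = 1.

1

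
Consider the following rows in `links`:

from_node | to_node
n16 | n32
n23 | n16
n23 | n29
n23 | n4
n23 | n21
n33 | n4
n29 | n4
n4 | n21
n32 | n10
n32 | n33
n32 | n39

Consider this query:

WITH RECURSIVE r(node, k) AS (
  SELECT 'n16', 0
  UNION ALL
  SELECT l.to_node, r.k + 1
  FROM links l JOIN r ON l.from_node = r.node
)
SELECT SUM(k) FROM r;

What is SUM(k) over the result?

14

Base: (n16, k=0).
Iteration 1: edges from {n16} -> (n32, k=1).
Iteration 2: edges from {n32} -> (n10, k=2), (n33, k=2), (n39, k=2).
Iteration 3: edges from {n10,n33,n39} -> (n4, k=3).
Iteration 4: edges from {n4} -> (n21, k=4).
Iteration 5: no outgoing edges from {n21}; recursion stops.
SUM(k) = 0 + 1 + 2 + 2 + 2 + 3 + 4 = 14.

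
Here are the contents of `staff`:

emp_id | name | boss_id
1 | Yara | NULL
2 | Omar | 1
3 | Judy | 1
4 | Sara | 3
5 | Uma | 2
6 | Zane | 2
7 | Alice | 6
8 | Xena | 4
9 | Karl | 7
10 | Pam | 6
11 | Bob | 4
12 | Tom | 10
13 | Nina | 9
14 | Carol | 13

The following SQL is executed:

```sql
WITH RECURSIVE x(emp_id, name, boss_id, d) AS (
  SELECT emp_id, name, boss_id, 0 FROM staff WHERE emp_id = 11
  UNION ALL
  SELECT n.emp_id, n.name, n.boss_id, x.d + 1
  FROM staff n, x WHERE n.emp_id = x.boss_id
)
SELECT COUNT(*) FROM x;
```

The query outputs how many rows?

4

Base: emp_id=11 (Bob), boss_id=4, d 0.
Iteration 1: join on emp_id=4 -> Sara (id 4, boss_id=3, d 1).
Iteration 2: join on emp_id=3 -> Judy (id 3, boss_id=1, d 2).
Iteration 3: join on emp_id=1 -> Yara (id 1, boss_id=NULL, d 3).
Iteration 4: boss_id is NULL; no match; recursion stops.
Total rows emitted: 4.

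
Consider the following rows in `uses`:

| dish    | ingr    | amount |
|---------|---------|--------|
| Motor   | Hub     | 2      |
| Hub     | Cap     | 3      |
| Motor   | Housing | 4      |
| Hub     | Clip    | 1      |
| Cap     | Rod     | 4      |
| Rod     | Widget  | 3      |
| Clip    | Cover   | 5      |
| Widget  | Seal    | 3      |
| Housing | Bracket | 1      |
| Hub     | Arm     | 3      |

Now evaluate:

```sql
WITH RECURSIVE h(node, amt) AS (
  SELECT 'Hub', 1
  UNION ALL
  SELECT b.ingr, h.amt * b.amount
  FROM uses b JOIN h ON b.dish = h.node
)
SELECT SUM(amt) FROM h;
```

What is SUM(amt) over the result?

169

Base: (Hub, amt=1).
Iteration 1: components of {Hub} -> Arm = 1*3 = 3, Cap = 1*3 = 3, Clip = 1*1 = 1.
Iteration 2: components of {Arm,Cap,Clip} -> Cover = 1*5 = 5, Rod = 3*4 = 12.
Iteration 3: components of {Cover,Rod} -> Widget = 12*3 = 36.
Iteration 4: components of {Widget} -> Seal = 36*3 = 108.
Iteration 5: no further components; recursion stops.
SUM(amt) = 1 + 3 + 1 + 3 + 12 + 5 + 36 + 108 = 169.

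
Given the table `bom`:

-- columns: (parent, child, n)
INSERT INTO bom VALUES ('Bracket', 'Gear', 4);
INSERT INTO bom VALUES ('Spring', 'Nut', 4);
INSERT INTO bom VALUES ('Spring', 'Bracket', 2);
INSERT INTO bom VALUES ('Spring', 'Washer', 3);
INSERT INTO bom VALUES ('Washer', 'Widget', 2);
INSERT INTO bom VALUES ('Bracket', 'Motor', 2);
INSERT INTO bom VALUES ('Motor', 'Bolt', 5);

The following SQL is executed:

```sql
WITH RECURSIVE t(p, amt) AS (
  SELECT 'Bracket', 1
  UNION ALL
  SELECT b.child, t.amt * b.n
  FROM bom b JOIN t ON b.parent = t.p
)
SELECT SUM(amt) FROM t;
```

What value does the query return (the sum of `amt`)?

17

Base: (Bracket, amt=1).
Iteration 1: components of {Bracket} -> Gear = 1*4 = 4, Motor = 1*2 = 2.
Iteration 2: components of {Gear,Motor} -> Bolt = 2*5 = 10.
Iteration 3: no further components; recursion stops.
SUM(amt) = 1 + 4 + 2 + 10 = 17.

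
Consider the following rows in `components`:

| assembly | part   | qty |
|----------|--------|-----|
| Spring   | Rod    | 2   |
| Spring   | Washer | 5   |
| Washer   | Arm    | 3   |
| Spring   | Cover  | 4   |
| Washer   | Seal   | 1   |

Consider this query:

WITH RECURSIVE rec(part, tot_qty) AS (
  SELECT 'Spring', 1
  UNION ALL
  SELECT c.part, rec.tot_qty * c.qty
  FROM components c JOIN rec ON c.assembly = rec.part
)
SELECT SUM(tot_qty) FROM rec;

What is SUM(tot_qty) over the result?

32

Base: (Spring, tot_qty=1).
Iteration 1: components of {Spring} -> Cover = 1*4 = 4, Rod = 1*2 = 2, Washer = 1*5 = 5.
Iteration 2: components of {Cover,Rod,Washer} -> Arm = 5*3 = 15, Seal = 5*1 = 5.
Iteration 3: no further components; recursion stops.
SUM(tot_qty) = 1 + 2 + 5 + 4 + 15 + 5 = 32.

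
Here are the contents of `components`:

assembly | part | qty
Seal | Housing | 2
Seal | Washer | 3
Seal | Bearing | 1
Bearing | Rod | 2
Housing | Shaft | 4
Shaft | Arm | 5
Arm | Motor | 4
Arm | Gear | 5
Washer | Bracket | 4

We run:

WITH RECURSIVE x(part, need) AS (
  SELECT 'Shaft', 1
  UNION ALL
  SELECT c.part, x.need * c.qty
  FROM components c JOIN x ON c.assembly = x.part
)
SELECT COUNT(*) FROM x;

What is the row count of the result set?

Base: (Shaft, need=1).
Iteration 1: components of {Shaft} -> Arm = 1*5 = 5.
Iteration 2: components of {Arm} -> Gear = 5*5 = 25, Motor = 5*4 = 20.
Iteration 3: no further components; recursion stops.
Total rows emitted: 4.

4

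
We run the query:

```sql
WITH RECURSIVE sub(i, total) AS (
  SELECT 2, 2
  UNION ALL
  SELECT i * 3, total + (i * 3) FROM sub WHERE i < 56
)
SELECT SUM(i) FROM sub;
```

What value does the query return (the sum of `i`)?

242

Base: i=2, total=2.
Iteration 1: 2 < 56 holds -> i = 2 * 3 = 6, total = 2 + 6 = 8.
Iteration 2: 6 < 56 holds -> i = 6 * 3 = 18, total = 8 + 18 = 26.
Iteration 3: 18 < 56 holds -> i = 18 * 3 = 54, total = 26 + 54 = 80.
Iteration 4: 54 < 56 holds -> i = 54 * 3 = 162, total = 80 + 162 = 242.
Iteration 5: 162 < 56 fails; recursion stops.
SUM(i) = 2 + 6 + 18 + 54 + 162 = 242.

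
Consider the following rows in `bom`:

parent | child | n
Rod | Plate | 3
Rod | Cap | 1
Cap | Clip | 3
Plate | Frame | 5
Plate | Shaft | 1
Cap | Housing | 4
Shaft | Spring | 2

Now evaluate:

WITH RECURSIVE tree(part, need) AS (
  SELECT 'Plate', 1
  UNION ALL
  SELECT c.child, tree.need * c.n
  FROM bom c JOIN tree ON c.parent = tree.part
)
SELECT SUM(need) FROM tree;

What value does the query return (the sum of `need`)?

9

Base: (Plate, need=1).
Iteration 1: components of {Plate} -> Frame = 1*5 = 5, Shaft = 1*1 = 1.
Iteration 2: components of {Frame,Shaft} -> Spring = 1*2 = 2.
Iteration 3: no further components; recursion stops.
SUM(need) = 1 + 5 + 1 + 2 = 9.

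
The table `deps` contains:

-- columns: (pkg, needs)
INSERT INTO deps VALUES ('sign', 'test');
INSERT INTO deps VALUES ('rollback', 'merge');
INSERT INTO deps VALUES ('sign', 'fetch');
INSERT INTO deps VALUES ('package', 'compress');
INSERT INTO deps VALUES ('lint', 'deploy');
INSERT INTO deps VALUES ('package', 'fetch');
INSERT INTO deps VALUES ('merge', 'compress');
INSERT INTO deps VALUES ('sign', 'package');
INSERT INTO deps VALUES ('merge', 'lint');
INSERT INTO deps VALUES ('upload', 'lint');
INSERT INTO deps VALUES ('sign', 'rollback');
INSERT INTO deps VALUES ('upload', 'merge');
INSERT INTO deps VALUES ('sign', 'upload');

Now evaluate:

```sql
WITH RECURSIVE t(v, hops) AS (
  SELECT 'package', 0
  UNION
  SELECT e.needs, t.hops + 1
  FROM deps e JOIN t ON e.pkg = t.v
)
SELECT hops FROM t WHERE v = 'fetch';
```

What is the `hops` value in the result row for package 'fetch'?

1

Base: (package, hops=0).
Iteration 1: edges from {package} -> (compress, hops=1), (fetch, hops=1).
Iteration 2: no outgoing edges from {compress,fetch}; recursion stops.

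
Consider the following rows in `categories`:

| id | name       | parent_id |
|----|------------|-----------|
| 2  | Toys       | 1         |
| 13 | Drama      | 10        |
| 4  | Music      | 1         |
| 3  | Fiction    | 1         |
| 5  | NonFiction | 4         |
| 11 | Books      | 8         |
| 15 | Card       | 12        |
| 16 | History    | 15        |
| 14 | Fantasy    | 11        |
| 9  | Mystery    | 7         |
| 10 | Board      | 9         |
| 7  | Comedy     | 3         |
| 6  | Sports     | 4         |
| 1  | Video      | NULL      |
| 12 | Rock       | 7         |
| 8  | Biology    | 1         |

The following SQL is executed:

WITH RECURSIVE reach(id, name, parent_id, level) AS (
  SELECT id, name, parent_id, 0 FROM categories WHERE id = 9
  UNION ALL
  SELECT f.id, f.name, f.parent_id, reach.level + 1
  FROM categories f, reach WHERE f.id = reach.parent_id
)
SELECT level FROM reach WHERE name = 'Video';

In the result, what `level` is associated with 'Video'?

3

Base: id=9 (Mystery), parent_id=7, level 0.
Iteration 1: join on id=7 -> Comedy (id 7, parent_id=3, level 1).
Iteration 2: join on id=3 -> Fiction (id 3, parent_id=1, level 2).
Iteration 3: join on id=1 -> Video (id 1, parent_id=NULL, level 3).
Iteration 4: parent_id is NULL; no match; recursion stops.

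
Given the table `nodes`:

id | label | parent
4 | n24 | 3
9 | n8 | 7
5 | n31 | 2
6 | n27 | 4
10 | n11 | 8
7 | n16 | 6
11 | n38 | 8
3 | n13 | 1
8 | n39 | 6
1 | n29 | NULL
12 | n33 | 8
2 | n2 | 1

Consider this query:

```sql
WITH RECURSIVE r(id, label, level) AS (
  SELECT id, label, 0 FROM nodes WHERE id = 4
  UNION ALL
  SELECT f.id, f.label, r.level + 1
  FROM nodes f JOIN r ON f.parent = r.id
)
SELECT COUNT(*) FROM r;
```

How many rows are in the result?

8

Base: id=4 (n24) at level 0.
Iteration 1: rows with parent in {4} -> n27 (id 6, level 1).
Iteration 2: rows with parent in {6} -> n16 (id 7, level 2), n39 (id 8, level 2).
Iteration 3: rows with parent in {7,8} -> n8 (id 9, level 3), n11 (id 10, level 3), n38 (id 11, level 3), n33 (id 12, level 3).
Iteration 4: no rows with parent in {9,10,11,12}; recursion stops.
Total rows emitted: 8.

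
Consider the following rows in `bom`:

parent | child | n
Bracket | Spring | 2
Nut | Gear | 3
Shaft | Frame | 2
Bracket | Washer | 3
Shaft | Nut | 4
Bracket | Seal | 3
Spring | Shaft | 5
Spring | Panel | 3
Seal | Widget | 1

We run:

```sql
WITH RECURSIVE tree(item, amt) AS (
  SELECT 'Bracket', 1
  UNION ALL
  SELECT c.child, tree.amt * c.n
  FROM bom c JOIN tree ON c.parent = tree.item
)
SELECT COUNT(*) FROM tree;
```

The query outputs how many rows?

Base: (Bracket, amt=1).
Iteration 1: components of {Bracket} -> Seal = 1*3 = 3, Spring = 1*2 = 2, Washer = 1*3 = 3.
Iteration 2: components of {Seal,Spring,Washer} -> Panel = 2*3 = 6, Shaft = 2*5 = 10, Widget = 3*1 = 3.
Iteration 3: components of {Panel,Shaft,Widget} -> Frame = 10*2 = 20, Nut = 10*4 = 40.
Iteration 4: components of {Frame,Nut} -> Gear = 40*3 = 120.
Iteration 5: no further components; recursion stops.
Total rows emitted: 10.

10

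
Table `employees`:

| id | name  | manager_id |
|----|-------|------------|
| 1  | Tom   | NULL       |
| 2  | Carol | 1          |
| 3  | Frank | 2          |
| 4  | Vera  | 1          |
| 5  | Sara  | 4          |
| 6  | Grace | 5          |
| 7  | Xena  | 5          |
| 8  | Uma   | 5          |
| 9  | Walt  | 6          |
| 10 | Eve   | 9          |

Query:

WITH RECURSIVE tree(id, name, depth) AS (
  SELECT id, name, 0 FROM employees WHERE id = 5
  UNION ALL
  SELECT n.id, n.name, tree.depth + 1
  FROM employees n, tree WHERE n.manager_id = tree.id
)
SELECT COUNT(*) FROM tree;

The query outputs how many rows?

6

Base: id=5 (Sara) at depth 0.
Iteration 1: rows with manager_id in {5} -> Grace (id 6, depth 1), Xena (id 7, depth 1), Uma (id 8, depth 1).
Iteration 2: rows with manager_id in {6,7,8} -> Walt (id 9, depth 2).
Iteration 3: rows with manager_id in {9} -> Eve (id 10, depth 3).
Iteration 4: no rows with manager_id in {10}; recursion stops.
Total rows emitted: 6.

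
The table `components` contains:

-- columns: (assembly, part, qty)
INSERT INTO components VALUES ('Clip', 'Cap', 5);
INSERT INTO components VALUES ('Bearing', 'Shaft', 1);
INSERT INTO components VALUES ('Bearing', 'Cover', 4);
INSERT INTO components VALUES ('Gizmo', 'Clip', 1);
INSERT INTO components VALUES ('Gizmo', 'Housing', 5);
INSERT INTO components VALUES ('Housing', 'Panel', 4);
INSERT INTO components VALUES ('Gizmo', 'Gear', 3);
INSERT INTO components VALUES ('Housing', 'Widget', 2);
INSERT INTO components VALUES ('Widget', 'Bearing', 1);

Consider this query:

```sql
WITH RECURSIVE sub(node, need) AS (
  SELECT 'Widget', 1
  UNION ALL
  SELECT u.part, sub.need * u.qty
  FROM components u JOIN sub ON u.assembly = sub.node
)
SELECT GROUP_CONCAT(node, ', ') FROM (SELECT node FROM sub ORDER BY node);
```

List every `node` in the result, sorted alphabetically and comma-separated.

Bearing, Cover, Shaft, Widget

Base: (Widget, need=1).
Iteration 1: components of {Widget} -> Bearing = 1*1 = 1.
Iteration 2: components of {Bearing} -> Cover = 1*4 = 4, Shaft = 1*1 = 1.
Iteration 3: no further components; recursion stops.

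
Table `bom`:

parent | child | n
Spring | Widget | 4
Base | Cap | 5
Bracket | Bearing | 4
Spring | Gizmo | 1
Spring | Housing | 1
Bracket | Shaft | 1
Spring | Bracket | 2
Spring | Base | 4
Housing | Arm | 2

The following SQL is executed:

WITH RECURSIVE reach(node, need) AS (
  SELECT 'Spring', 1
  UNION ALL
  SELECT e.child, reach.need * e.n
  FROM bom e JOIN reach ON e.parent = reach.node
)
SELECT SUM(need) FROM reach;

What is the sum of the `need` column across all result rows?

45

Base: (Spring, need=1).
Iteration 1: components of {Spring} -> Base = 1*4 = 4, Bracket = 1*2 = 2, Gizmo = 1*1 = 1, Housing = 1*1 = 1, Widget = 1*4 = 4.
Iteration 2: components of {Base,Bracket,Gizmo,Housing,Widget} -> Arm = 1*2 = 2, Bearing = 2*4 = 8, Cap = 4*5 = 20, Shaft = 2*1 = 2.
Iteration 3: no further components; recursion stops.
SUM(need) = 1 + 2 + 1 + 1 + 4 + 4 + 8 + 2 + 2 + 20 = 45.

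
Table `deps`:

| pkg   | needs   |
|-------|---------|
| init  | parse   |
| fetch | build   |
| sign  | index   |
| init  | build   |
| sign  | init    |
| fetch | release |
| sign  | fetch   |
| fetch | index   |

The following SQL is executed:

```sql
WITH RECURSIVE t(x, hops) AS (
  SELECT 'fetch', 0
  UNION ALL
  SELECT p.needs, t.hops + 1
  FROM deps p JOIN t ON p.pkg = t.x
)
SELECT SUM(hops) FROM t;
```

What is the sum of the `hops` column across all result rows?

3

Base: (fetch, hops=0).
Iteration 1: edges from {fetch} -> (build, hops=1), (index, hops=1), (release, hops=1).
Iteration 2: no outgoing edges from {build,index,release}; recursion stops.
SUM(hops) = 0 + 1 + 1 + 1 = 3.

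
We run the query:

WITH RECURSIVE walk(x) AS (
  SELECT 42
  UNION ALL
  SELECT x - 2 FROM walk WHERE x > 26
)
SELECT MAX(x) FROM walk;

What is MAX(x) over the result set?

Base: x=42.
Iteration 1: 42 > 26 holds -> x = 42 - 2 = 40.
Iteration 2: 40 > 26 holds -> x = 40 - 2 = 38.
Iteration 3: 38 > 26 holds -> x = 38 - 2 = 36.
Iteration 4: 36 > 26 holds -> x = 36 - 2 = 34.
Iteration 5: 34 > 26 holds -> x = 34 - 2 = 32.
Iteration 6: 32 > 26 holds -> x = 32 - 2 = 30.
Iteration 7: 30 > 26 holds -> x = 30 - 2 = 28.
Iteration 8: 28 > 26 holds -> x = 28 - 2 = 26.
Iteration 9: 26 > 26 fails; recursion stops.
x values: 42, 40, 38, 36, 34, 32, 30, 28, 26; the maximum is 42.

42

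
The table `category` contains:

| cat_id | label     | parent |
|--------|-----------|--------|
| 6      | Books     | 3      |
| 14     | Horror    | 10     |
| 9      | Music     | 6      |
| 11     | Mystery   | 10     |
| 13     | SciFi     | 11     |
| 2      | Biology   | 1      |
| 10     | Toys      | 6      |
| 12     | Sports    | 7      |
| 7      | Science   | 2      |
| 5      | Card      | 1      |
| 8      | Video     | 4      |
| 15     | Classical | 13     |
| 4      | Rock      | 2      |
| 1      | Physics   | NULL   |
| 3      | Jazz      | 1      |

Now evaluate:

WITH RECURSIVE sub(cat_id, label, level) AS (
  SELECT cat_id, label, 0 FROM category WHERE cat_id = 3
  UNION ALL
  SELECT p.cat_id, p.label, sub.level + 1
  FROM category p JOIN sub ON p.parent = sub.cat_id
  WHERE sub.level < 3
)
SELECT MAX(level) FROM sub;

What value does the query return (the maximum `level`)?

3

Base: cat_id=3 (Jazz) at level 0.
Iteration 1: rows with parent in {3} -> Books (id 6, level 1).
Iteration 2: rows with parent in {6} -> Music (id 9, level 2), Toys (id 10, level 2).
Iteration 3: rows with parent in {9,10} -> Mystery (id 11, level 3), Horror (id 14, level 3).
Iteration 4: level < 3 fails for all current rows; recursion stops.
level values: 0, 1, 2, 2, 3, 3; the maximum is 3.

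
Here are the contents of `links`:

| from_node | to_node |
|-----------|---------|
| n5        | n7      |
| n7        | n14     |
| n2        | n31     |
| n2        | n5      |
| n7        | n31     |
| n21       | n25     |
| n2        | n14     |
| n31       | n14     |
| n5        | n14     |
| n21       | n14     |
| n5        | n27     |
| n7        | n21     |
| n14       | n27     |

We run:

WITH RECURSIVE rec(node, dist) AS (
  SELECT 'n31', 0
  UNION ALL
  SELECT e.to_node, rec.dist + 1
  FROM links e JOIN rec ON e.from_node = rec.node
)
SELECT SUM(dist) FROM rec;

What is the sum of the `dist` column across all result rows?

Base: (n31, dist=0).
Iteration 1: edges from {n31} -> (n14, dist=1).
Iteration 2: edges from {n14} -> (n27, dist=2).
Iteration 3: no outgoing edges from {n27}; recursion stops.
SUM(dist) = 0 + 1 + 2 = 3.

3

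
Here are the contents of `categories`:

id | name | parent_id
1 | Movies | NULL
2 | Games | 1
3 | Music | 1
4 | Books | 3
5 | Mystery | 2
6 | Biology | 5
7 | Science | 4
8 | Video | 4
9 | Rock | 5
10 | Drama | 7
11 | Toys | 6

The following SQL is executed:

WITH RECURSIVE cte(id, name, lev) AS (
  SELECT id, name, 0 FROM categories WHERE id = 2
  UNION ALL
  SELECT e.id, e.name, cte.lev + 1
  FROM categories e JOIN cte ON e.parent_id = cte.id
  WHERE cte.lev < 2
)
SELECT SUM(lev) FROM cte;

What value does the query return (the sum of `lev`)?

Base: id=2 (Games) at lev 0.
Iteration 1: rows with parent_id in {2} -> Mystery (id 5, lev 1).
Iteration 2: rows with parent_id in {5} -> Biology (id 6, lev 2), Rock (id 9, lev 2).
Iteration 3: lev < 2 fails for all current rows; recursion stops.
SUM(lev) = 0 + 1 + 2 + 2 = 5.

5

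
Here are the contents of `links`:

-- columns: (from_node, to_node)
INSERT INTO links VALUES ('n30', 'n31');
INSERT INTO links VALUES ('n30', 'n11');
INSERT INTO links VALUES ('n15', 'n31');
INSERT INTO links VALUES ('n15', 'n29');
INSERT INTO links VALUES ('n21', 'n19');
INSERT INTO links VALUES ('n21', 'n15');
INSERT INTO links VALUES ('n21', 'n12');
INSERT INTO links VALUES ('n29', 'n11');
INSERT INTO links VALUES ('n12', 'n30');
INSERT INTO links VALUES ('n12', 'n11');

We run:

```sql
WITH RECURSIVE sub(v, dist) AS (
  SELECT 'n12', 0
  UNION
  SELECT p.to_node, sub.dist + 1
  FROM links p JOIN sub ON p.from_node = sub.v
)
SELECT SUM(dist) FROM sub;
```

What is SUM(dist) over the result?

Base: (n12, dist=0).
Iteration 1: edges from {n12} -> (n11, dist=1), (n30, dist=1).
Iteration 2: edges from {n11,n30} -> (n11, dist=2), (n31, dist=2).
Iteration 3: no outgoing edges from {n11,n31}; recursion stops.
SUM(dist) = 0 + 1 + 1 + 2 + 2 = 6.

6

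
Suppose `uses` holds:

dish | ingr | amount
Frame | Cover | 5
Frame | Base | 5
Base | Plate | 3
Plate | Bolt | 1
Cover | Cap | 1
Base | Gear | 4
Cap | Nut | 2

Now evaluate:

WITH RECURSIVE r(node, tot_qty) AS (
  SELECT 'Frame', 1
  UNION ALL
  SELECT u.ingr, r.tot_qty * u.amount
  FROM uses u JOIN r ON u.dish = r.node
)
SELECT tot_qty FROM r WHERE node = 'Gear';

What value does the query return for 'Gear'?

Base: (Frame, tot_qty=1).
Iteration 1: components of {Frame} -> Base = 1*5 = 5, Cover = 1*5 = 5.
Iteration 2: components of {Base,Cover} -> Cap = 5*1 = 5, Gear = 5*4 = 20, Plate = 5*3 = 15.
Iteration 3: components of {Cap,Gear,Plate} -> Bolt = 15*1 = 15, Nut = 5*2 = 10.
Iteration 4: no further components; recursion stops.

20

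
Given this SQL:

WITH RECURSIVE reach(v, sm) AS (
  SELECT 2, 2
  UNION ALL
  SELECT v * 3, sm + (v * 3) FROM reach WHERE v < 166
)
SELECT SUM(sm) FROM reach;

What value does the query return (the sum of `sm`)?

Base: v=2, sm=2.
Iteration 1: 2 < 166 holds -> v = 2 * 3 = 6, sm = 2 + 6 = 8.
Iteration 2: 6 < 166 holds -> v = 6 * 3 = 18, sm = 8 + 18 = 26.
Iteration 3: 18 < 166 holds -> v = 18 * 3 = 54, sm = 26 + 54 = 80.
Iteration 4: 54 < 166 holds -> v = 54 * 3 = 162, sm = 80 + 162 = 242.
Iteration 5: 162 < 166 holds -> v = 162 * 3 = 486, sm = 242 + 486 = 728.
Iteration 6: 486 < 166 fails; recursion stops.
SUM(sm) = 2 + 8 + 26 + 80 + 242 + 728 = 1086.

1086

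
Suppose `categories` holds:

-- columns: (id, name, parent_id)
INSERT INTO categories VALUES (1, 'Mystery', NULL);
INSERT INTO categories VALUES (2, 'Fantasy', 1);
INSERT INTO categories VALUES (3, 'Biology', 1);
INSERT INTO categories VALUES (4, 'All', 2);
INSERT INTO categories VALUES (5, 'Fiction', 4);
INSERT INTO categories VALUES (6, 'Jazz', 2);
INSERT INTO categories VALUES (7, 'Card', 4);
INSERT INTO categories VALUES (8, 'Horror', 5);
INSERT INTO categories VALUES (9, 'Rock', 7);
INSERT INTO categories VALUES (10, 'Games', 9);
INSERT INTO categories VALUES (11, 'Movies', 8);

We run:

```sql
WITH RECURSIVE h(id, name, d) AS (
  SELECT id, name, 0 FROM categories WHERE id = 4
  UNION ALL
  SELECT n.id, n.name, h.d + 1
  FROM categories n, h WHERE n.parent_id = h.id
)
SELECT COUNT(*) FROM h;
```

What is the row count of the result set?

Base: id=4 (All) at d 0.
Iteration 1: rows with parent_id in {4} -> Fiction (id 5, d 1), Card (id 7, d 1).
Iteration 2: rows with parent_id in {5,7} -> Horror (id 8, d 2), Rock (id 9, d 2).
Iteration 3: rows with parent_id in {8,9} -> Games (id 10, d 3), Movies (id 11, d 3).
Iteration 4: no rows with parent_id in {10,11}; recursion stops.
Total rows emitted: 7.

7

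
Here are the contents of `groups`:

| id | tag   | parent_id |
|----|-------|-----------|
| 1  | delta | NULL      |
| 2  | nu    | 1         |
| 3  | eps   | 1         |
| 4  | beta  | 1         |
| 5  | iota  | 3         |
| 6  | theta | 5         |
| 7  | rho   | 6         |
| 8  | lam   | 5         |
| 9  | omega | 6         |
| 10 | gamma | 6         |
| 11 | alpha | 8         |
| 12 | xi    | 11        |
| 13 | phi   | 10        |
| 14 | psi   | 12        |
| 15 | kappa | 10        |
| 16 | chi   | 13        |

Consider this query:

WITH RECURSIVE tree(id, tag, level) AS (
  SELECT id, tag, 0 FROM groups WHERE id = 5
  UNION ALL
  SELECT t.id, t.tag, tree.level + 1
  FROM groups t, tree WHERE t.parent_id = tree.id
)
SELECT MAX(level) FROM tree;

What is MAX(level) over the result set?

Base: id=5 (iota) at level 0.
Iteration 1: rows with parent_id in {5} -> theta (id 6, level 1), lam (id 8, level 1).
Iteration 2: rows with parent_id in {6,8} -> rho (id 7, level 2), omega (id 9, level 2), gamma (id 10, level 2), alpha (id 11, level 2).
Iteration 3: rows with parent_id in {7,9,10,11} -> xi (id 12, level 3), phi (id 13, level 3), kappa (id 15, level 3).
Iteration 4: rows with parent_id in {12,13,15} -> psi (id 14, level 4), chi (id 16, level 4).
Iteration 5: no rows with parent_id in {14,16}; recursion stops.
level values: 0, 1, 1, 2, 2, 2, 2, 3, 3, 3, 4, 4; the maximum is 4.

4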